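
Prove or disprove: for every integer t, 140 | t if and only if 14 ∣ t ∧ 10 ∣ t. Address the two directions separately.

Only the forward direction holds.

(⟹) If 140 ∣ t, write t = 140q. Since 140 = 10·14, t = 14·(10q), so 14 ∣ t; and since 140 = 14·10, t = 10·(14q), so 10 ∣ t.

(⟸) This fails: take t = 70. Both 14 ∣ 70 and 10 ∣ 70, yet 70 is not a multiple of 140 (since 70 = 0·140 + 70), so 140 ∤ 70.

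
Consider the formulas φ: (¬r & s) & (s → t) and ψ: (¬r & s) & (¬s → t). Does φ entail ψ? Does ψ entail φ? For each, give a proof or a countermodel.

(⇒) holds; (⇐) fails.

[⇒] Assume the antecedent. If s is true, the antecedent forces (s = T, r = F, t = T), and (¬r & s) & (¬s → t) holds there. If s is false, the antecedent cannot hold. Either way (¬r & s) & (¬s → t) holds.

[⇐] This fails. Under s = T, r = F, t = F, the left side is false but the right side is true.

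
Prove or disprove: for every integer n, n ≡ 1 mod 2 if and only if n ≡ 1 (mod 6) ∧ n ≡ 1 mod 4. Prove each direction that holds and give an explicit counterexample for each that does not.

The forward direction fails; the converse holds.

(→) This fails: n = 3 gives 3 ≡ 1 (mod 2) but 3 ≡ 3 (mod 6), so the conjunction on the right does not hold.

(←) Conversely, if n ≡ 1 (mod 6) and n ≡ 1 (mod 4), then by the Chinese remainder theorem n ≡ 1 (mod 12). Since 1 ≡ 1 (mod 2) and 2 ∣ 12, we get n ≡ 1 (mod 2).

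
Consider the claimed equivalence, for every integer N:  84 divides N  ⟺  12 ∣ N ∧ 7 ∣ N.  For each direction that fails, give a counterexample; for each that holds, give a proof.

Both directions hold; the statement is true.

(→) If 84 ∣ N, write N = 84q. Since 84 = 7·12, N = 12·(7q), so 12 ∣ N; and since 84 = 12·7, N = 7·(12q), so 7 ∣ N.

(←) Suppose 12 ∣ N and 7 ∣ N. Any common multiple of 12 and 7 is a multiple of their lcm; here gcd(12, 7) = 1, so lcm(12, 7) = 12·7 = 84, so 84 ∣ N.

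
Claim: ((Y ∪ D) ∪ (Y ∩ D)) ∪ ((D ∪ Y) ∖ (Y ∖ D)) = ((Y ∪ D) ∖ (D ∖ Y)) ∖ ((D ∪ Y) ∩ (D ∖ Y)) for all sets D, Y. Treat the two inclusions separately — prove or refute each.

Forward inclusion. This inclusion fails. Take D = {1}, Y = ∅; then 1 ∈ ((Y ∪ D) ∪ (Y ∩ D)) ∪ ((D ∪ Y) ∖ (Y ∖ D)) but 1 ∉ ((Y ∪ D) ∖ (D ∖ Y)) ∖ ((D ∪ Y) ∩ (D ∖ Y)).

Reverse inclusion. Let x ∈ ((Y ∪ D) ∖ (D ∖ Y)) ∖ ((D ∪ Y) ∩ (D ∖ Y)). Then either x ∈ Y and x ∉ D; or x ∈ D ∩ Y. In each case x ∈ ((Y ∪ D) ∪ (Y ∩ D)) ∪ ((D ∪ Y) ∖ (Y ∖ D)), so ((Y ∪ D) ∖ (D ∖ Y)) ∖ ((D ∪ Y) ∩ (D ∖ Y)) ⊆ ((Y ∪ D) ∪ (Y ∩ D)) ∪ ((D ∪ Y) ∖ (Y ∖ D)).

The sets are not equal: only the reverse inclusion holds.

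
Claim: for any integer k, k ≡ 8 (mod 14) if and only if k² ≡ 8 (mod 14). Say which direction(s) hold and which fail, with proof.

(⇒) holds; (⇐) fails.

(⇒) Suppose k ≡ 8 (mod 14). Write k = 14j + 8. Then (14j + 8)² = 196j² + 224j + 64 = 14(14j² + 16j + 4) + 8, so k² ≡ 8 (mod 14).

(⇐) This fails: take k = 6. Then 6² = 36 ≡ 8 (mod 14), yet 6 ≡ 6 (mod 14), not 8.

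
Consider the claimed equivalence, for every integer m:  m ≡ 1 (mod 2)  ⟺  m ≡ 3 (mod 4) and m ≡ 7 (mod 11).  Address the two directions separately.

Not equivalent: only (⇐) holds.

(⇒) This fails: m = 1 gives 1 ≡ 1 (mod 2) but 1 ≡ 1 (mod 4), so the conjunction on the right does not hold.

(⇐) Conversely, if m ≡ 3 (mod 4) and m ≡ 7 (mod 11), then by the Chinese remainder theorem m ≡ 7 (mod 44). Since 7 ≡ 1 (mod 2) and 2 ∣ 44, we get m ≡ 1 (mod 2).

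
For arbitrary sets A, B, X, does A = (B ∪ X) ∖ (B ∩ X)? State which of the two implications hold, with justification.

Both inclusions fail.

(⊆) This inclusion fails. Take A = {1}, B = ∅, X = ∅; then 1 ∈ A but 1 ∉ (B ∪ X) ∖ (B ∩ X).

(⊇) This inclusion fails. Take A = ∅, B = {1}, X = ∅; then 1 ∈ (B ∪ X) ∖ (B ∩ X) but 1 ∉ A.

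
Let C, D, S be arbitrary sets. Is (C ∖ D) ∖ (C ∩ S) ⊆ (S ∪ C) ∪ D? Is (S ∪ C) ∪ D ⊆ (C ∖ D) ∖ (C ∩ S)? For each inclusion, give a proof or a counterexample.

The sets are not equal: only the forward inclusion holds.

Forward inclusion. Let x ∈ (C ∖ D) ∖ (C ∩ S). Then x ∈ C and x ∉ D, S, from which x ∈ (S ∪ C) ∪ D.

Reverse inclusion. This inclusion fails. Take C = ∅, D = {1}, S = ∅; then 1 ∈ (S ∪ C) ∪ D but 1 ∉ (C ∖ D) ∖ (C ∩ S).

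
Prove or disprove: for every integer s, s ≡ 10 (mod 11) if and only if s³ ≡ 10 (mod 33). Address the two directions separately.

Forward direction. This fails: take s = 21. Then 21 ≡ 10 (mod 11), but 21³ = 9261 ≡ 21 (mod 33), not 10.

Converse. The residues r modulo 33 with r³ ≡ 10 (mod 33) are exactly {10}, and each is ≡ 10 (mod 11).

Only the reverse direction holds.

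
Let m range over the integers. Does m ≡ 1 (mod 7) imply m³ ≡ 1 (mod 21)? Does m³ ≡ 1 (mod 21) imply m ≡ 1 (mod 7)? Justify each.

(⟹) This fails: take m = 8. Then 8 ≡ 1 (mod 7), but 8³ = 512 ≡ 8 (mod 21), not 1.

(⟸) This fails: take m = 4. Then 4³ = 64 ≡ 1 (mod 21), yet 4 ≡ 4 (mod 7), not 1.

Neither direction holds.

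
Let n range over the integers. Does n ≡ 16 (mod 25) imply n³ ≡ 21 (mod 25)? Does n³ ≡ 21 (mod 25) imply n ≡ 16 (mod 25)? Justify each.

Both implications hold.

Forward direction. Suppose n ≡ 16 (mod 25). Write n = 25j + 16. Then (25j + 16)³ = 15625j³ + 30000j² + 19200j + 4096 = 25(625j³ + 1200j² + 768j + 163) + 21, so n³ ≡ 21 (mod 25).

Converse. Suppose n³ ≡ 21 (mod 25). The only residue r in {0, …, 24} with r³ ≡ 21 (mod 25) is r = 16, so n ≡ 16 (mod 25).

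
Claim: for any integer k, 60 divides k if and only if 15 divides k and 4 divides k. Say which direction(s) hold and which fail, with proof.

(→) If 60 ∣ k, write k = 60q. Since 60 = 4·15, k = 15·(4q), so 15 ∣ k; and since 60 = 15·4, k = 4·(15q), so 4 ∣ k.

(←) Suppose 15 ∣ k and 4 ∣ k. Any common multiple of 15 and 4 is a multiple of their lcm; here gcd(15, 4) = 1, so lcm(15, 4) = 15·4 = 60, so 60 ∣ k.

Both implications hold.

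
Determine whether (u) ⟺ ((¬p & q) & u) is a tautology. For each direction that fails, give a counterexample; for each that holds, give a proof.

(→) This fails. Under q = F, u = T, p = F, the left side is true but the right side is false.

(←) Assume the antecedent. If q is true, the antecedent forces (q = T, u = T, p = F), and u holds there. If q is false, the antecedent cannot hold. Either way u holds.

Not equivalent: only (⇐) holds.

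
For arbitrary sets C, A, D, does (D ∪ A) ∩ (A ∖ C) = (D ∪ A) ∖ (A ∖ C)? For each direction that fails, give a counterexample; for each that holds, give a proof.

(⊆) fails and (⊇) fails.

(⟹) This inclusion fails. Take C = ∅, A = {1}, D = ∅; then 1 ∈ (D ∪ A) ∩ (A ∖ C) but 1 ∉ (D ∪ A) ∖ (A ∖ C).

(⟸) This inclusion fails. Take C = {1}, A = {1}, D = ∅; then 1 ∈ (D ∪ A) ∖ (A ∖ C) but 1 ∉ (D ∪ A) ∩ (A ∖ C).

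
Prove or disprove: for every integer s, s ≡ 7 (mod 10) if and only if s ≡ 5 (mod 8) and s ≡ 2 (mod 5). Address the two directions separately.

The forward direction fails; the converse holds.

[⇒] This fails: s = 17 gives 17 ≡ 7 (mod 10) but 17 ≡ 1 (mod 8), so the conjunction on the right does not hold.

[⇐] Conversely, if s ≡ 5 (mod 8) and s ≡ 2 (mod 5), then by the Chinese remainder theorem s ≡ 37 (mod 40). Since 37 ≡ 7 (mod 10) and 10 ∣ 40, we get s ≡ 7 (mod 10).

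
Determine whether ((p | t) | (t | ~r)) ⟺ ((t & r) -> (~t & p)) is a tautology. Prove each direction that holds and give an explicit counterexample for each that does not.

(⇒) fails and (⇐) fails.

Forward direction. This fails. Under p = F, r = T, t = T, the left side is true but the right side is false.

Converse. This fails. Under p = F, r = T, t = F, the left side is false but the right side is true.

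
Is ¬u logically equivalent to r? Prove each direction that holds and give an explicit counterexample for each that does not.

Both directions fail.

(→) This fails. Under r = F, u = F, the left side is true but the right side is false.

(←) This fails. Under r = T, u = T, the left side is false but the right side is true.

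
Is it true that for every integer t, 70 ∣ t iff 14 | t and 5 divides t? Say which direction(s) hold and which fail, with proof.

Both directions hold; the statement is true.

[⇒] If 70 ∣ t, write t = 70q. Since 70 = 5·14, t = 14·(5q), so 14 ∣ t; and since 70 = 14·5, t = 5·(14q), so 5 ∣ t.

[⇐] Suppose 14 ∣ t and 5 ∣ t. Any common multiple of 14 and 5 is a multiple of their lcm; here gcd(14, 5) = 1, so lcm(14, 5) = 14·5 = 70, so 70 ∣ t.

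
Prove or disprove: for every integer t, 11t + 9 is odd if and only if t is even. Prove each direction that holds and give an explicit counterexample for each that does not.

(⟹) Suppose 11t + 9 is odd. Since 11 is odd, 11t and t have the same parity, so 11t + 9 ≡ t + 9 (mod 2). As 9 is odd, 11t + 9 is odd exactly when t is even. Thus t is even.

(⟸) Conversely, suppose t is even; write t = 2j. Then 11t + 9 = 11·(2j) + 9 = 2·11j + 9, which is odd.

Equivalent; both directions hold.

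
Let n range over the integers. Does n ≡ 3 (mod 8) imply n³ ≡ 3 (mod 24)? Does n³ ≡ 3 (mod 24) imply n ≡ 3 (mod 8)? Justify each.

(⇒) This fails: take n = 11. Then 11 ≡ 3 (mod 8), but 11³ = 1331 ≡ 11 (mod 24), not 3.

(⇐) Conversely, the residues r modulo 24 with r³ ≡ 3 (mod 24) are exactly {3}, and each is ≡ 3 (mod 8).

Not equivalent: only (⇐) holds.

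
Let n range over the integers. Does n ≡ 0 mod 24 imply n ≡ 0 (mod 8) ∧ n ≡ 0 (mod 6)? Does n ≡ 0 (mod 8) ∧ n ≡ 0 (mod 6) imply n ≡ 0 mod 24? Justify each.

Converse. If n ≡ 0 (mod 8) and n ≡ 0 (mod 6), then by the Chinese remainder theorem n ≡ 0 (mod 24). This is exactly n ≡ 0 (mod 24).

Forward direction. Suppose n ≡ 0 (mod 24); write n = 24j + 0. Since 8 ∣ 24, reducing mod 8 gives n ≡ 0 (mod 8); since 6 ∣ 24, reducing mod 6 gives n ≡ 0 (mod 6).

Both implications hold.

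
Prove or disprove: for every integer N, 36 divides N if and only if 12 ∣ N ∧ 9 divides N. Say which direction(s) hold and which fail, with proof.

Forward direction. If 36 ∣ N, write N = 36q. Since 36 = 3·12, N = 12·(3q), so 12 ∣ N; and since 36 = 4·9, N = 9·(4q), so 9 ∣ N.

Converse. Suppose 12 ∣ N and 9 ∣ N. Any common multiple of 12 and 9 is a multiple of their lcm; here lcm(12, 9) = 12·9/gcd(12, 9) = 108/3 = 36, so 36 ∣ N.

Both directions hold; the statement is true.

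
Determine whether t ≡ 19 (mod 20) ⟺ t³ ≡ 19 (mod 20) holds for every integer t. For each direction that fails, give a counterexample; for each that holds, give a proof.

Both directions hold.

Forward direction. Suppose t ≡ 19 (mod 20). Write t = 20j + 19. Then (20j + 19)³ = 8000j³ + 22800j² + 21660j + 6859 = 20(400j³ + 1140j² + 1083j + 342) + 19, so t³ ≡ 19 (mod 20).

Converse. Suppose t³ ≡ 19 (mod 20). The only residue r in {0, …, 19} with r³ ≡ 19 (mod 20) is r = 19, so t ≡ 19 (mod 20).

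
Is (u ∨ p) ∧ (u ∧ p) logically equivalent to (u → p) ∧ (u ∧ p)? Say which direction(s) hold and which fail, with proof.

The biconditional holds.

(⟹) Assume the antecedent. If p is true, the antecedent forces (p = T, u = T), and (u → p) ∧ (u ∧ p) holds there. If p is false, the antecedent cannot hold. Either way (u → p) ∧ (u ∧ p) holds.

(⟸) Assume the antecedent. If p is true, the antecedent forces (p = T, u = T), and (u ∨ p) ∧ (u ∧ p) holds there. If p is false, the antecedent cannot hold. Either way (u ∨ p) ∧ (u ∧ p) holds.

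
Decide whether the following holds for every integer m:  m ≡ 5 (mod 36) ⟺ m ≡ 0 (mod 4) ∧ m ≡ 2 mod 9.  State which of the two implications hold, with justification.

Neither implication holds.

Forward direction. This fails: m = 5 gives 5 ≡ 5 (mod 36) but 5 ≡ 1 (mod 4), so the conjunction on the right does not hold.

Converse. This fails: m = 20 satisfies both congruences on the right (20 ≡ 0 mod 4 and 20 ≡ 2 mod 9) yet 20 ≡ 20 (mod 36), not 5.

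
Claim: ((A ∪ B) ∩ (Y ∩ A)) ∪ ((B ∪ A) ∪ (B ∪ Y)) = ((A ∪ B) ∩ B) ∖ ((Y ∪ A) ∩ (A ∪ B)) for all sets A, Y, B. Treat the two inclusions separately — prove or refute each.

The sets are not equal: only the reverse inclusion holds.

(⟹) This inclusion fails. Take A = {1}, Y = ∅, B = ∅; then 1 ∈ ((A ∪ B) ∩ (Y ∩ A)) ∪ ((B ∪ A) ∪ (B ∪ Y)) but 1 ∉ ((A ∪ B) ∩ B) ∖ ((Y ∪ A) ∩ (A ∪ B)).

(⟸) Let x ∈ ((A ∪ B) ∩ B) ∖ ((Y ∪ A) ∩ (A ∪ B)). Then x ∈ B and x ∉ A, Y, from which x ∈ ((A ∪ B) ∩ (Y ∩ A)) ∪ ((B ∪ A) ∪ (B ∪ Y)).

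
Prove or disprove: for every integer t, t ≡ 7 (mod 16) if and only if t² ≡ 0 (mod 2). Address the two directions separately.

[⇒] This fails: take t = 7. Then 7 ≡ 7 (mod 16), but 7² = 49 ≡ 1 (mod 2), not 0.

[⇐] This fails: take t = 0. Then 0² = 0 ≡ 0 (mod 2), yet 0 ≡ 0 (mod 16), not 7.

Both directions fail.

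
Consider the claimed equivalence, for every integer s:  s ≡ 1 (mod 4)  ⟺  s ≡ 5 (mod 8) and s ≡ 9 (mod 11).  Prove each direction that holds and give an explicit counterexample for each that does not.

Not equivalent: only (⇐) holds.

Converse. If s ≡ 5 (mod 8) and s ≡ 9 (mod 11), then by the Chinese remainder theorem s ≡ 53 (mod 88). Since 53 ≡ 1 (mod 4) and 4 ∣ 88, we get s ≡ 1 (mod 4).

Forward direction. This fails: s = 1 gives 1 ≡ 1 (mod 4) but 1 ≡ 1 (mod 8), so the conjunction on the right does not hold.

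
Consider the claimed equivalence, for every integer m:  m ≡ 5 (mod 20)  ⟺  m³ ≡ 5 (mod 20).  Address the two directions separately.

(⇒) Suppose m ≡ 5 (mod 20). Write m = 20j + 5. Then (20j + 5)³ = 8000j³ + 6000j² + 1500j + 125 = 20(400j³ + 300j² + 75j + 6) + 5, so m³ ≡ 5 (mod 20).

(⇐) Conversely, suppose m³ ≡ 5 (mod 20). The only residue r in {0, …, 19} with r³ ≡ 5 (mod 20) is r = 5, so m ≡ 5 (mod 20).

Both directions hold.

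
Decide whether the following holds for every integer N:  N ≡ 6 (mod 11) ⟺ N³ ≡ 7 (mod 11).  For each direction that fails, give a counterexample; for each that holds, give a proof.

Both directions hold.

(→) Suppose N ≡ 6 (mod 11). Write N = 11j + 6. Then (11j + 6)³ = 1331j³ + 2178j² + 1188j + 216 = 11(121j³ + 198j² + 108j + 19) + 7, so N³ ≡ 7 (mod 11).

(←) Conversely, suppose N³ ≡ 7 (mod 11). The only residue r in {0, …, 10} with r³ ≡ 7 (mod 11) is r = 6, so N ≡ 6 (mod 11).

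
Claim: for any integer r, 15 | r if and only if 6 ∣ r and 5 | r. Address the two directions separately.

Not equivalent: only (⇐) holds.

[⇒] This fails: take r = 15. Certainly 15 ∣ 15, but 6 ∤ 15.

[⇐] Suppose 6 ∣ r and 5 ∣ r. Any common multiple of 6 and 5 is a multiple of their lcm; here gcd(6, 5) = 1, so lcm(6, 5) = 6·5 = 30, so 30 ∣ r. Since 15 ∣ 30, it follows that 15 ∣ r.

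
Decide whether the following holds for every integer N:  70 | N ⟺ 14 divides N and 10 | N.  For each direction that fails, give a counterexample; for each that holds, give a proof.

[⇐] Suppose 14 ∣ N and 10 ∣ N. Any common multiple of 14 and 10 is a multiple of their lcm; here lcm(14, 10) = 14·10/gcd(14, 10) = 140/2 = 70, so 70 ∣ N.

[⇒] If 70 ∣ N, write N = 70q. Since 70 = 5·14, N = 14·(5q), so 14 ∣ N; and since 70 = 7·10, N = 10·(7q), so 10 ∣ N.

The biconditional holds.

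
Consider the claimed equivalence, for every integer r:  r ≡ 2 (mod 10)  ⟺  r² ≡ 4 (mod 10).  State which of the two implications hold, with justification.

(⟹) Suppose r ≡ 2 (mod 10). Write r = 10j + 2. Then (10j + 2)² = 100j² + 40j + 4 = 10(10j² + 4j) + 4, so r² ≡ 4 (mod 10).

(⟸) This fails: take r = 8. Then 8² = 64 ≡ 4 (mod 10), yet 8 ≡ 8 (mod 10), not 2.

Not equivalent: only (⇒) holds.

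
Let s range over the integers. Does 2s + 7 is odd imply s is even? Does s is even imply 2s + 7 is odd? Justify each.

(⟸) Suppose s is even. Since 2 is even, 2s is even for every s, so 2s + 7 has the same parity as 7, which is odd. Hence 2s + 7 is odd.

(⟹) This fails: take s = 7. Then 2s + 7 = 21, which is odd, yet s = 7 is odd, not even.

Only the converse holds.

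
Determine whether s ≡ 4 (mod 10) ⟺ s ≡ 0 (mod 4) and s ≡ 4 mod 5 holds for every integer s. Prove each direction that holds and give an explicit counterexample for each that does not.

The forward direction fails; the converse holds.

[⇒] This fails: s = 14 gives 14 ≡ 4 (mod 10) but 14 ≡ 2 (mod 4), so the conjunction on the right does not hold.

[⇐] Conversely, if s ≡ 0 (mod 4) and s ≡ 4 (mod 5), then by the Chinese remainder theorem s ≡ 4 (mod 20). Since 4 ≡ 4 (mod 10) and 10 ∣ 20, we get s ≡ 4 (mod 10).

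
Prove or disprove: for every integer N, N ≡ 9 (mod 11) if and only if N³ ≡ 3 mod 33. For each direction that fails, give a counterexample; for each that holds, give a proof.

(⇒) This fails: take N = 20. Then 20 ≡ 9 (mod 11), but 20³ = 8000 ≡ 14 (mod 33), not 3.

(⇐) Conversely, the residues r modulo 33 with r³ ≡ 3 (mod 33) are exactly {9}, and each is ≡ 9 (mod 11).

Only the reverse direction holds.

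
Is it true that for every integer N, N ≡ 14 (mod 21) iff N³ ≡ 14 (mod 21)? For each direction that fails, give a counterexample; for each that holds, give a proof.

Equivalent; both directions hold.

Forward direction. Suppose N ≡ 14 (mod 21). Write N = 21j + 14. Then (21j + 14)³ = 9261j³ + 18522j² + 12348j + 2744 = 21(441j³ + 882j² + 588j + 130) + 14, so N³ ≡ 14 (mod 21).

Converse. Suppose N³ ≡ 14 (mod 21). The only residue r in {0, …, 20} with r³ ≡ 14 (mod 21) is r = 14, so N ≡ 14 (mod 21).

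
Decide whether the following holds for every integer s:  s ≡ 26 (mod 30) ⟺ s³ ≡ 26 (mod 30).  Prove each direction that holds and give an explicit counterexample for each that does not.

(⇒) Suppose s ≡ 26 (mod 30). Write s = 30j + 26. Then (30j + 26)³ = 27000j³ + 70200j² + 60840j + 17576 = 30(900j³ + 2340j² + 2028j + 585) + 26, so s³ ≡ 26 (mod 30).

(⇐) Conversely, suppose s³ ≡ 26 (mod 30). The only residue r in {0, …, 29} with r³ ≡ 26 (mod 30) is r = 26, so s ≡ 26 (mod 30).

Both directions hold.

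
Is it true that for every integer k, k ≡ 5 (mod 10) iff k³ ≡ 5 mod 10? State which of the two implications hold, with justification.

Forward direction. Suppose k ≡ 5 (mod 10). Write k = 10j + 5. Then (10j + 5)³ = 1000j³ + 1500j² + 750j + 125 = 10(100j³ + 150j² + 75j + 12) + 5, so k³ ≡ 5 (mod 10).

Converse. For the converse, argue contrapositively. If k ≢ 5 (mod 10), then k is congruent to one of 0, 1, 2, 3, 4, 6, 7, 8, 9 modulo 10, and these give k³ ≡ 0, 1, 8, 7, 4, 6, 3, 2, 9 respectively — never 5.

The biconditional holds.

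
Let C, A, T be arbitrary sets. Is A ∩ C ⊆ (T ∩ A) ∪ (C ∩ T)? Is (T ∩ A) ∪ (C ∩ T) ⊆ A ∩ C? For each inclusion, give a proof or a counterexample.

Neither inclusion holds.

Forward inclusion. This inclusion fails. Take C = {1}, A = {1}, T = ∅; then 1 ∈ A ∩ C but 1 ∉ (T ∩ A) ∪ (C ∩ T).

Reverse inclusion. This inclusion fails. Take C = {1}, A = ∅, T = {1}; then 1 ∈ (T ∩ A) ∪ (C ∩ T) but 1 ∉ A ∩ C.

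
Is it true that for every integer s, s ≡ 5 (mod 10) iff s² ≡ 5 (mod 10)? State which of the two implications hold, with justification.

Both implications hold.

(⇒) Suppose s ≡ 5 (mod 10). Write s = 10j + 5. Then (10j + 5)² = 100j² + 100j + 25 = 10(10j² + 10j + 2) + 5, so s² ≡ 5 (mod 10).

(⇐) For the converse, argue contrapositively. If s ≢ 5 (mod 10), then s is congruent to one of 0, 1, 2, 3, 4, 6, 7, 8, 9 modulo 10, and these give s² ≡ 0, 1, 4, 9, 6, 6, 9, 4, 1 respectively — never 5.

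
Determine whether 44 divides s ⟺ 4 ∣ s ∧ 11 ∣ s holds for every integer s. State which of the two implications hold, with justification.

Both directions hold.

(→) If 44 ∣ s, write s = 44q. Since 44 = 11·4, s = 4·(11q), so 4 ∣ s; and since 44 = 4·11, s = 11·(4q), so 11 ∣ s.

(←) Suppose 4 ∣ s and 11 ∣ s. Any common multiple of 4 and 11 is a multiple of their lcm; here gcd(4, 11) = 1, so lcm(4, 11) = 4·11 = 44, so 44 ∣ s.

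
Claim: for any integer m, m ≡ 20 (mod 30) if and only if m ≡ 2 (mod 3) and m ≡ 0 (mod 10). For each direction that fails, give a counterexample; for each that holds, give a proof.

(⟹) Suppose m ≡ 20 (mod 30); write m = 30j + 20. Since 3 ∣ 30, reducing mod 3 gives m ≡ 20 ≡ 2 (mod 3); since 10 ∣ 30, reducing mod 10 gives m ≡ 20 ≡ 0 (mod 10).

(⟸) Conversely, if m ≡ 2 (mod 3) and m ≡ 0 (mod 10), then by the Chinese remainder theorem m ≡ 20 (mod 30). This is exactly m ≡ 20 (mod 30).

Both directions hold; the statement is true.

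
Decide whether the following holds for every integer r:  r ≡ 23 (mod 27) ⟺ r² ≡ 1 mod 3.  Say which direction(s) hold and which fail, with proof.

Only the forward direction holds.

Converse. This fails: take r = 1. Then 1² = 1 ≡ 1 (mod 3), yet 1 ≡ 1 (mod 27), not 23.

Forward direction. Suppose r ≡ 23 (mod 27). Then r² ≡ 23² = 529 (mod 27), and since 3 ∣ 27, also r² ≡ 1 (mod 3).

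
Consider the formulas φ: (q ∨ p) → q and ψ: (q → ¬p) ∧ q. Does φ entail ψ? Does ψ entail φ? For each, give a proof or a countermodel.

Only the converse holds.

(⇒) This fails. Under q = F, p = F, the left side is true but the right side is false.

(⇐) Assume the antecedent. If q is true, (q ∨ p) → q reduces to true regardless of the other variables. If q is false, the antecedent cannot hold. Either way (q ∨ p) → q holds.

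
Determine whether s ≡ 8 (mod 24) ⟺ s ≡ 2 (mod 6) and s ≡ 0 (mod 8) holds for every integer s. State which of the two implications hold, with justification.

Converse. If s ≡ 2 (mod 6) and s ≡ 0 (mod 8), then by the Chinese remainder theorem s ≡ 8 (mod 24). This is exactly s ≡ 8 (mod 24).

Forward direction. Suppose s ≡ 8 (mod 24); write s = 24j + 8. Since 6 ∣ 24, reducing mod 6 gives s ≡ 8 ≡ 2 (mod 6); since 8 ∣ 24, reducing mod 8 gives s ≡ 8 ≡ 0 (mod 8).

Both directions hold.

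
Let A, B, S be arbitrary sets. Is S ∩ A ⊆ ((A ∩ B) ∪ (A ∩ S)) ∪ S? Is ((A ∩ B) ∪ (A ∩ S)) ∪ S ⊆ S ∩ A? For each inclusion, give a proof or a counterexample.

The sets are not equal: only the forward inclusion holds.

(⟹) Let x ∈ S ∩ A. Then either x ∈ A ∩ S and x ∉ B; or x ∈ A ∩ B ∩ S. In each case x ∈ ((A ∩ B) ∪ (A ∩ S)) ∪ S, so S ∩ A ⊆ ((A ∩ B) ∪ (A ∩ S)) ∪ S.

(⟸) This inclusion fails. Take A = {1}, B = {1}, S = ∅; then 1 ∈ ((A ∩ B) ∪ (A ∩ S)) ∪ S but 1 ∉ S ∩ A.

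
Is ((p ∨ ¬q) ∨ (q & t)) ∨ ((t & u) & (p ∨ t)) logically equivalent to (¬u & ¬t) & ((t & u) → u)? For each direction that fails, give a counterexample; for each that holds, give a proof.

Neither implication holds.

(⟹) This fails. Under q = F, u = T, t = F, p = F, the left side is true but the right side is false.

(⟸) This fails. Under q = T, u = F, t = F, p = F, the left side is false but the right side is true.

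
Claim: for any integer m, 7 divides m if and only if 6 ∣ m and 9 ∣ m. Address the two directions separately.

(⇒) fails and (⇐) fails.

[⇒] This fails: take m = 7. Certainly 7 ∣ 7, but 6 ∤ 7.

[⇐] This fails: take m = 18. Both 6 ∣ 18 and 9 ∣ 18, yet 18 is not a multiple of 7 (since 18 = 2·7 + 4), so 7 ∤ 18.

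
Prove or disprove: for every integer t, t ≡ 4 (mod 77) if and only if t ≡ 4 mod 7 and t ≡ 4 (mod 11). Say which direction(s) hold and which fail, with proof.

Forward direction. Suppose t ≡ 4 (mod 77); write t = 77j + 4. Since 7 ∣ 77, reducing mod 7 gives t ≡ 4 (mod 7); since 11 ∣ 77, reducing mod 11 gives t ≡ 4 (mod 11).

Converse. If t ≡ 4 (mod 7) and t ≡ 4 (mod 11), then by the Chinese remainder theorem t ≡ 4 (mod 77). This is exactly t ≡ 4 (mod 77).

The biconditional holds.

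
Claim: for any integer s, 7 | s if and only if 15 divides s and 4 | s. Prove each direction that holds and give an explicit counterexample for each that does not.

Neither direction holds.

[⇒] This fails: take s = 7. Certainly 7 ∣ 7, but 15 ∤ 7.

[⇐] This fails: take s = 60. Both 15 ∣ 60 and 4 ∣ 60, yet 60 is not a multiple of 7 (since 60 = 8·7 + 4), so 7 ∤ 60.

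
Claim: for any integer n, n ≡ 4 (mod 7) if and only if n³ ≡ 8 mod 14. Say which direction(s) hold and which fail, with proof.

[⇒] This fails: take n = 11. Then 11 ≡ 4 (mod 7), but 11³ = 1331 ≡ 1 (mod 14), not 8.

[⇐] This fails: take n = 2. Then 2³ = 8 ≡ 8 (mod 14), yet 2 ≡ 2 (mod 7), not 4.

Neither direction holds.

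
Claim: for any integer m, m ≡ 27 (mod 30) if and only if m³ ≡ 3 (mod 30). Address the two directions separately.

(⟹) Suppose m ≡ 27 (mod 30). Write m = 30j + 27. Then (30j + 27)³ = 27000j³ + 72900j² + 65610j + 19683 = 30(900j³ + 2430j² + 2187j + 656) + 3, so m³ ≡ 3 (mod 30).

(⟸) Conversely, suppose m³ ≡ 3 (mod 30). The only residue r in {0, …, 29} with r³ ≡ 3 (mod 30) is r = 27, so m ≡ 27 (mod 30).

Equivalent; both directions hold.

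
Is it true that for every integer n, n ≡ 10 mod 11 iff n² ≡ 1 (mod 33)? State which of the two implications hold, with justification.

(⟹) This fails: take n = 21. Then 21 ≡ 10 (mod 11), but 21² = 441 ≡ 12 (mod 33), not 1.

(⟸) This fails: take n = 1. Then 1² = 1 ≡ 1 (mod 33), yet 1 ≡ 1 (mod 11), not 10.

Neither implication holds.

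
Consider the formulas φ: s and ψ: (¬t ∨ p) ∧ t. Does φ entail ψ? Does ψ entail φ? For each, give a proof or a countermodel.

Neither direction holds.

(→) This fails. Under s = T, p = F, t = F, the left side is true but the right side is false.

(←) This fails. Under s = F, p = T, t = T, the left side is false but the right side is true.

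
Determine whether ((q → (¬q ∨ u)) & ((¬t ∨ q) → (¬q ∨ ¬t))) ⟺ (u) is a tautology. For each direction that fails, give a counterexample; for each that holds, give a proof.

[⇒] This fails. Under q = F, t = F, u = F, the left side is true but the right side is false.

[⇐] This fails. Under q = T, t = T, u = T, the left side is false but the right side is true.

Both directions fail.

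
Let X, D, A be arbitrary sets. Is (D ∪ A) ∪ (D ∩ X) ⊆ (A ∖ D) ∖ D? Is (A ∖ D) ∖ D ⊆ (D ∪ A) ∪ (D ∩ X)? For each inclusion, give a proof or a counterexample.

(⊆) fails; (⊇) holds.

(⟹) This inclusion fails. Take X = ∅, D = {1}, A = ∅; then 1 ∈ (D ∪ A) ∪ (D ∩ X) but 1 ∉ (A ∖ D) ∖ D.

(⟸) Let x ∈ (A ∖ D) ∖ D. Then either x ∈ A and x ∉ X, D; or x ∈ X ∩ A and x ∉ D. In each case x ∈ (D ∪ A) ∪ (D ∩ X), so (A ∖ D) ∖ D ⊆ (D ∪ A) ∪ (D ∩ X).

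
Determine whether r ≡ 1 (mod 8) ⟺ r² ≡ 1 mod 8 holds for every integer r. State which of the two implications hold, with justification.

The forward direction holds; the converse fails.

Converse. This fails: take r = 3. Then 3² = 9 ≡ 1 (mod 8), yet 3 ≡ 3 (mod 8), not 1.

Forward direction. Suppose r ≡ 1 (mod 8). Write r = 8j + 1. Then (8j + 1)² = 64j² + 16j + 1 = 8(8j² + 2j) + 1, so r² ≡ 1 (mod 8).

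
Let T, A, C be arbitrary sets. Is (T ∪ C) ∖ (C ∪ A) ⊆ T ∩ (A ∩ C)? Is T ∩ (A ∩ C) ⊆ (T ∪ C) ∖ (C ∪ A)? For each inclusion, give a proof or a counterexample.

(⊆) This inclusion fails. Take T = {1}, A = ∅, C = ∅; then 1 ∈ (T ∪ C) ∖ (C ∪ A) but 1 ∉ T ∩ (A ∩ C).

(⊇) This inclusion fails. Take T = {1}, A = {1}, C = {1}; then 1 ∈ T ∩ (A ∩ C) but 1 ∉ (T ∪ C) ∖ (C ∪ A).

Both inclusions fail.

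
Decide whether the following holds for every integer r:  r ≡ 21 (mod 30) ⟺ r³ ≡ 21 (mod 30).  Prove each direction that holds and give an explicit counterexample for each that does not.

Both directions hold; the statement is true.

[⇒] Suppose r ≡ 21 (mod 30). Write r = 30j + 21. Then (30j + 21)³ = 27000j³ + 56700j² + 39690j + 9261 = 30(900j³ + 1890j² + 1323j + 308) + 21, so r³ ≡ 21 (mod 30).

[⇐] Conversely, suppose r³ ≡ 21 (mod 30). The only residue r in {0, …, 29} with r³ ≡ 21 (mod 30) is r = 21, so r ≡ 21 (mod 30).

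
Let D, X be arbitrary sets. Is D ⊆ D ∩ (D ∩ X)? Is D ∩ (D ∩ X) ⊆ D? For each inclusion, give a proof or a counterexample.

(⊆) fails; (⊇) holds.

(⊇) Let x ∈ D ∩ (D ∩ X). Then x ∈ D ∩ X, from which x ∈ D.

(⊆) This inclusion fails. Take D = {1}, X = ∅; then 1 ∈ D but 1 ∉ D ∩ (D ∩ X).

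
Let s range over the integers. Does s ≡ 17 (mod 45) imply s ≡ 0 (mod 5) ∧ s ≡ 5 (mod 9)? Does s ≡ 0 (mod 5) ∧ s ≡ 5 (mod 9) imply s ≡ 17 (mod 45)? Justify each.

Both directions fail.

[⇒] This fails: s = 17 gives 17 ≡ 17 (mod 45) but 17 ≡ 2 (mod 5), so the conjunction on the right does not hold.

[⇐] This fails: s = 5 satisfies both congruences on the right (5 ≡ 0 mod 5 and 5 ≡ 5 mod 9) yet 5 ≡ 5 (mod 45), not 17.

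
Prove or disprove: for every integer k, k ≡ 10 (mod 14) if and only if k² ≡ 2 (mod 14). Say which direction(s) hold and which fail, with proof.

(⟹) Suppose k ≡ 10 (mod 14). Write k = 14j + 10. Then (14j + 10)² = 196j² + 280j + 100 = 14(14j² + 20j + 7) + 2, so k² ≡ 2 (mod 14).

(⟸) This fails: take k = 4. Then 4² = 16 ≡ 2 (mod 14), yet 4 ≡ 4 (mod 14), not 10.

Only the forward implication holds.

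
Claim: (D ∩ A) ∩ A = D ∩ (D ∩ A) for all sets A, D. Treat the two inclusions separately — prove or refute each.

(⊇) Let x ∈ D ∩ (D ∩ A). Then x ∈ A ∩ D, from which x ∈ (D ∩ A) ∩ A.

(⊆) Let x ∈ (D ∩ A) ∩ A. Then x ∈ A ∩ D, from which x ∈ D ∩ (D ∩ A).

Both inclusions hold; the sets are equal.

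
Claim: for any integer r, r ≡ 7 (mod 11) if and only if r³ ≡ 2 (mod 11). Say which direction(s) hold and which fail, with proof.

(⇒) Suppose r ≡ 7 (mod 11). Write r = 11j + 7. Then (11j + 7)³ = 1331j³ + 2541j² + 1617j + 343 = 11(121j³ + 231j² + 147j + 31) + 2, so r³ ≡ 2 (mod 11).

(⇐) For the converse, argue contrapositively. If r ≢ 7 (mod 11), then r is congruent to one of 0, 1, 2, 3, 4, 5, 6, 8, 9, 10 modulo 11, and these give r³ ≡ 0, 1, 8, 5, 9, 4, 7, 6, 3, 10 respectively — never 2.

Both directions hold; the statement is true.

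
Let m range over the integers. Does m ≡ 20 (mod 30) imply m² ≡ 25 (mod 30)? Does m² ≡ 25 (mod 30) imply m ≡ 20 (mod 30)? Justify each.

(→) This fails: take m = 20. Then 20 ≡ 20 (mod 30), but 20² = 400 ≡ 10 (mod 30), not 25.

(←) This fails: take m = 5. Then 5² = 25 ≡ 25 (mod 30), yet 5 ≡ 5 (mod 30), not 20.

Neither direction holds.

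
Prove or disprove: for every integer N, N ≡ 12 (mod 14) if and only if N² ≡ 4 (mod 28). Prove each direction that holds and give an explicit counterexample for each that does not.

Forward direction. Suppose N ≡ 12 (mod 14). Working modulo 28, N ∈ {12, 26}; for each such r, r² ≡ 4 (mod 28).

Converse. This fails: take N = 2. Then 2² = 4 ≡ 4 (mod 28), yet 2 ≡ 2 (mod 14), not 12.

Only the forward direction holds.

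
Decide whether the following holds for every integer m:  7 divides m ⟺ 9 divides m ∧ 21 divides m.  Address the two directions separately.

Forward direction. This fails: take m = 7. Certainly 7 ∣ 7, but 9 ∤ 7.

Converse. Suppose 9 ∣ m and 21 ∣ m. Any common multiple of 9 and 21 is a multiple of their lcm; here lcm(9, 21) = 9·21/gcd(9, 21) = 189/3 = 63, so 63 ∣ m. Since 7 ∣ 63, it follows that 7 ∣ m.

Not equivalent: only (⇐) holds.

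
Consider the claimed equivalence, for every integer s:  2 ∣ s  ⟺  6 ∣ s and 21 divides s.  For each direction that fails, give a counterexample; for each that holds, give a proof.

The forward direction fails; the converse holds.

(→) This fails: take s = 2. Certainly 2 ∣ 2, but 6 ∤ 2.

(←) Suppose 6 ∣ s and 21 ∣ s. Any common multiple of 6 and 21 is a multiple of their lcm; here lcm(6, 21) = 6·21/gcd(6, 21) = 126/3 = 42, so 42 ∣ s. Since 2 ∣ 42, it follows that 2 ∣ s.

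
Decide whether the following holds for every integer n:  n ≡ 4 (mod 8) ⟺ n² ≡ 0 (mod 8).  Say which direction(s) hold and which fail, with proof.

Only the forward implication holds.

(⟸) This fails: take n = 0. Then 0² = 0 ≡ 0 (mod 8), yet 0 ≡ 0 (mod 8), not 4.

(⟹) Suppose n ≡ 4 (mod 8). Write n = 8j + 4. Then (8j + 4)² = 64j² + 64j + 16 = 8(8j² + 8j + 2) + 0, so n² ≡ 0 (mod 8).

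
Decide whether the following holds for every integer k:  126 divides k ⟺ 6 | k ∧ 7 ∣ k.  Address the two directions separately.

Forward direction. If 126 ∣ k, write k = 126q. Since 126 = 21·6, k = 6·(21q), so 6 ∣ k; and since 126 = 18·7, k = 7·(18q), so 7 ∣ k.

Converse. This fails: take k = 42. Both 6 ∣ 42 and 7 ∣ 42, yet 42 is not a multiple of 126 (since 42 = 0·126 + 42), so 126 ∤ 42.

(⇒) holds; (⇐) fails.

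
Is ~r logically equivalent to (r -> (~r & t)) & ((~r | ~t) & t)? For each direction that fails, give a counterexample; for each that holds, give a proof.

Only the converse holds.

(⇒) This fails. Under t = F, r = F, the left side is true but the right side is false.

(⇐) Assume the antecedent. If t is true, the antecedent forces (t = T, r = F), and ~r holds there. If t is false, the antecedent cannot hold. Either way ~r holds.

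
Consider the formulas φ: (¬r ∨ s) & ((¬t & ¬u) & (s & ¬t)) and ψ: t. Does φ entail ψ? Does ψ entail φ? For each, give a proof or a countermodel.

Neither implication holds.

(→) This fails. Under u = F, s = T, r = F, t = F, the left side is true but the right side is false.

(←) This fails. Under u = F, s = F, r = F, t = T, the left side is false but the right side is true.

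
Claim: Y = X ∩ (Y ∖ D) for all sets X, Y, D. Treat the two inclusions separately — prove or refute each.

(⟹) This inclusion fails. Take X = ∅, Y = {1}, D = ∅; then 1 ∈ Y but 1 ∉ X ∩ (Y ∖ D).

(⟸) Let x ∈ X ∩ (Y ∖ D). Then x ∈ X ∩ Y and x ∉ D, from which x ∈ Y.

Only the reverse inclusion holds.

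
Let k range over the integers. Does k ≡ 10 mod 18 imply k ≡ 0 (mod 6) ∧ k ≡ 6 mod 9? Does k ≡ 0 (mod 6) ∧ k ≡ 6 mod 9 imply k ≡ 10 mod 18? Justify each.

[⇒] This fails: k = 10 gives 10 ≡ 10 (mod 18) but 10 ≡ 4 (mod 6), so the conjunction on the right does not hold.

[⇐] This fails: k = 6 satisfies both congruences on the right (6 ≡ 0 mod 6 and 6 ≡ 6 mod 9) yet 6 ≡ 6 (mod 18), not 10.

(⇒) fails and (⇐) fails.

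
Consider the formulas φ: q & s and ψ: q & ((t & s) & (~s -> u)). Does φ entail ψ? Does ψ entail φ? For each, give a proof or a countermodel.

Only the reverse direction holds.

[⇒] This fails. Under s = T, t = F, u = F, q = T, the left side is true but the right side is false.

[⇐] Assume the antecedent. If s is true, the antecedent forces (s = T, t = T, u = F, q = T) or (s = T, t = T, u = T, q = T), and q & s holds there. If s is false, the antecedent cannot hold. Either way q & s holds.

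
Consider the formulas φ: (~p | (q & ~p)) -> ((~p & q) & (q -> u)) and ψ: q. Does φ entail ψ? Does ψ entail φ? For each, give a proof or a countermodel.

(⟹) This fails. Under p = T, q = F, u = F, the left side is true but the right side is false.

(⟸) This fails. Under p = F, q = T, u = F, the left side is false but the right side is true.

Neither implication holds.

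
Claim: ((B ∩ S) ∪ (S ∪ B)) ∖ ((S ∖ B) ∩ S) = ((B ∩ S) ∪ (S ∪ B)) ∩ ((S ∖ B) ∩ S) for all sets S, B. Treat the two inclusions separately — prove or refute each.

Neither inclusion holds.

(⟹) This inclusion fails. Take S = ∅, B = {1}; then 1 ∈ ((B ∩ S) ∪ (S ∪ B)) ∖ ((S ∖ B) ∩ S) but 1 ∉ ((B ∩ S) ∪ (S ∪ B)) ∩ ((S ∖ B) ∩ S).

(⟸) This inclusion fails. Take S = {1}, B = ∅; then 1 ∈ ((B ∩ S) ∪ (S ∪ B)) ∩ ((S ∖ B) ∩ S) but 1 ∉ ((B ∩ S) ∪ (S ∪ B)) ∖ ((S ∖ B) ∩ S).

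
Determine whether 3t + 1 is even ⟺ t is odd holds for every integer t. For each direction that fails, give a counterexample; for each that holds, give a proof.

Both directions hold.

[⇒] Suppose 3t + 1 is even. Since 3 is odd, 3t and t have the same parity, so 3t + 1 ≡ t + 1 (mod 2). As 1 is odd, 3t + 1 is even exactly when t is odd. Thus t is odd.

[⇐] Conversely, suppose t is odd; write t = 2j + 1. Then 3t + 1 = 3·(2j + 1) + 1 = 2·3j + 4, which is even.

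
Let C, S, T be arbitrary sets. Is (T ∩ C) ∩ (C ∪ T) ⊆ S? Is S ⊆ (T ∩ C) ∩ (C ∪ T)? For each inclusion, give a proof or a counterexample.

(⊆) This inclusion fails. Take C = {1}, S = ∅, T = {1}; then 1 ∈ (T ∩ C) ∩ (C ∪ T) but 1 ∉ S.

(⊇) This inclusion fails. Take C = ∅, S = {1}, T = ∅; then 1 ∈ S but 1 ∉ (T ∩ C) ∩ (C ∪ T).

Neither inclusion holds.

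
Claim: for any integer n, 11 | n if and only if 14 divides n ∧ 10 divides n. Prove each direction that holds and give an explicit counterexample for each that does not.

[⇒] This fails: take n = 11. Certainly 11 ∣ 11, but 14 ∤ 11.

[⇐] This fails: take n = 70. Both 14 ∣ 70 and 10 ∣ 70, yet 70 is not a multiple of 11 (since 70 = 6·11 + 4), so 11 ∤ 70.

(⇒) fails and (⇐) fails.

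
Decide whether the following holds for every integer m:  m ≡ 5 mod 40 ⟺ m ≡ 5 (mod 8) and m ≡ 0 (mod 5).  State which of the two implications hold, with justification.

(→) Suppose m ≡ 5 (mod 40); write m = 40j + 5. Since 8 ∣ 40, reducing mod 8 gives m ≡ 5 (mod 8); since 5 ∣ 40, reducing mod 5 gives m ≡ 5 ≡ 0 (mod 5).

(←) Conversely, if m ≡ 5 (mod 8) and m ≡ 0 (mod 5), then by the Chinese remainder theorem m ≡ 5 (mod 40). This is exactly m ≡ 5 (mod 40).

Both directions hold; the statement is true.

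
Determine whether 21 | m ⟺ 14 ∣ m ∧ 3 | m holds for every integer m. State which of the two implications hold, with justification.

The forward direction fails; the converse holds.

Converse. Suppose 14 ∣ m and 3 ∣ m. Any common multiple of 14 and 3 is a multiple of their lcm; here gcd(14, 3) = 1, so lcm(14, 3) = 14·3 = 42, so 42 ∣ m. Since 21 ∣ 42, it follows that 21 ∣ m.

Forward direction. This fails: take m = 21. Certainly 21 ∣ 21, but 14 ∤ 21.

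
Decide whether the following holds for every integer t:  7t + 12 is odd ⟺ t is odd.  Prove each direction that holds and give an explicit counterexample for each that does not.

Forward direction. Suppose 7t + 12 is odd. Since 7 is odd, 7t and t have the same parity, so 7t + 12 ≡ t + 12 (mod 2). As 12 is even, 7t + 12 is odd exactly when t is odd. Thus t is odd.

Converse. Suppose t is odd; write t = 2j + 1. Then 7t + 12 = 7·(2j + 1) + 12 = 2·7j + 19, which is odd.

Equivalent; both directions hold.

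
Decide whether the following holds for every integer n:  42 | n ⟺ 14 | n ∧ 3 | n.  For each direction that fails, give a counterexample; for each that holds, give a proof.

(⇒) If 42 ∣ n, write n = 42q. Since 42 = 3·14, n = 14·(3q), so 14 ∣ n; and since 42 = 14·3, n = 3·(14q), so 3 ∣ n.

(⇐) Suppose 14 ∣ n and 3 ∣ n. Any common multiple of 14 and 3 is a multiple of their lcm; here gcd(14, 3) = 1, so lcm(14, 3) = 14·3 = 42, so 42 ∣ n.

The biconditional holds.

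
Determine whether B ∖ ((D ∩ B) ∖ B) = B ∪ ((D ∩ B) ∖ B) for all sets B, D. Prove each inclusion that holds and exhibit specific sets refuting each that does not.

Both inclusions hold; the sets are equal.

Forward inclusion. Let x ∈ B ∖ ((D ∩ B) ∖ B). Then either x ∈ B and x ∉ D; or x ∈ B ∩ D. In each case x ∈ B ∪ ((D ∩ B) ∖ B), so B ∖ ((D ∩ B) ∖ B) ⊆ B ∪ ((D ∩ B) ∖ B).

Reverse inclusion. Let x ∈ B ∪ ((D ∩ B) ∖ B). Then either x ∈ B and x ∉ D; or x ∈ B ∩ D. In each case x ∈ B ∖ ((D ∩ B) ∖ B), so B ∪ ((D ∩ B) ∖ B) ⊆ B ∖ ((D ∩ B) ∖ B).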